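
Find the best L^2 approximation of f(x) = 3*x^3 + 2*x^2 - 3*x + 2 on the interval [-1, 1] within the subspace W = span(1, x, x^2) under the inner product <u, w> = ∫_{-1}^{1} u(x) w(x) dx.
g(x) = 2*x^2 - 6*x/5 + 2

The best approximation g ∈ W is the orthogonal projection of f onto W. Writing g = a_0 + a_1 x + a_2 x^2, the coefficients solve the normal equations G · a = b where
  G_{ij} = <φ_i, φ_j> and b_i = <f, φ_i>, with φ_0 = 1, φ_1 = x, φ_2 = x^2.
G =
  [2, 0, 2/3]
  [0, 2/3, 0]
  [2/3, 0, 2/5],
b = (16/3, -4/5, 32/15).
Solving gives a_0 = 2, a_1 = -6/5, a_2 = 2, so
  g(x) = 2*x^2 - 6*x/5 + 2.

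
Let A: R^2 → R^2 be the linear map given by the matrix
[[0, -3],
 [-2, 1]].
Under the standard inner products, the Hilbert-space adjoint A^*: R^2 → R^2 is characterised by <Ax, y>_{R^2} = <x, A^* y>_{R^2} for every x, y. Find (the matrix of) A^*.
A^* = A^T =
[[0, -2],
 [-3, 1]]

For real matrices with standard dot products, the defining identity <Ax, y> = <x, A^* y> gives (Ax)^T y = x^T (A^*) y, i.e. x^T A^T y = x^T (A^*) y. Since this holds for all x, y, we must have A^* = A^T. Therefore
A^* =
[[0, -2],
 [-3, 1]].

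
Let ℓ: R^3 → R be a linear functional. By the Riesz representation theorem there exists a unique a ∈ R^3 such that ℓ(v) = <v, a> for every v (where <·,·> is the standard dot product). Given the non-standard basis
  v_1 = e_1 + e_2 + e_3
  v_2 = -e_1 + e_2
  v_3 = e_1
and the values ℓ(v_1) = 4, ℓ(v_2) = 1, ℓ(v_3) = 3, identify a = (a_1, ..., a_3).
a = (3, 4, -3)

Write a = (a_1, ..., a_3) in the standard basis. For each basis vector v_i, ℓ(v_i) = <v_i, a> is a linear equation in the a_j's. Collect the n equations into a matrix system V a = ℓ, where row i of V is v_i (expressed in the standard basis). Since V is invertible (lower-triangular with 1s on the diagonal, up to permutation), solve by back-substitution:
  V =
[[1, 1, 1],
 [-1, 1, 0],
 [1, 0, 0]]
  V a = (4, 1, 3)
Solving gives a = (3, 4, -3).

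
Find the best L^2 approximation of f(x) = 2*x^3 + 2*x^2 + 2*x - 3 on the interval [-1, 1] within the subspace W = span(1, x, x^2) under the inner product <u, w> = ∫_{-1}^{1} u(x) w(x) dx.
g(x) = 2*x^2 + 16*x/5 - 3

The best approximation g ∈ W is the orthogonal projection of f onto W. Writing g = a_0 + a_1 x + a_2 x^2, the coefficients solve the normal equations G · a = b where
  G_{ij} = <φ_i, φ_j> and b_i = <f, φ_i>, with φ_0 = 1, φ_1 = x, φ_2 = x^2.
G =
  [2, 0, 2/3]
  [0, 2/3, 0]
  [2/3, 0, 2/5],
b = (-14/3, 32/15, -6/5).
Solving gives a_0 = -3, a_1 = 16/5, a_2 = 2, so
  g(x) = 2*x^2 + 16*x/5 - 3.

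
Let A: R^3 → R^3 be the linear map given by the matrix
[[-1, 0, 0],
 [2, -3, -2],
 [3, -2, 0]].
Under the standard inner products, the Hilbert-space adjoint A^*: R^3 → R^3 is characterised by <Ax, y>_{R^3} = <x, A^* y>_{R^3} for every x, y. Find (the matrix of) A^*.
A^* = A^T =
[[-1, 2, 3],
 [0, -3, -2],
 [0, -2, 0]]

For real matrices with standard dot products, the defining identity <Ax, y> = <x, A^* y> gives (Ax)^T y = x^T (A^*) y, i.e. x^T A^T y = x^T (A^*) y. Since this holds for all x, y, we must have A^* = A^T. Therefore
A^* =
[[-1, 2, 3],
 [0, -3, -2],
 [0, -2, 0]].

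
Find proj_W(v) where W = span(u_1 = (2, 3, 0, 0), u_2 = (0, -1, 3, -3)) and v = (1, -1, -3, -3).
proj_W(v) = (-16/119, -29/119, 15/119, -15/119)

Set up U = [u_1 | ... | u_2] ∈ R^(4×2). The projector onto W = col(U) is P = U (U^T U)^(-1) U^T.
Compute U^T U =
  [13, -3]
  [-3, 19],
and U^T v = (-1, 1).
Solve U^T U · c = U^T v for the coefficients: c = (-8/119, 5/119). The projection is proj_W(v) = U c.
Check: (v - proj_W(v)) · u_1 = 0  (should be 0).
Check: (v - proj_W(v)) · u_2 = 0  (should be 0).
Result: proj_W(v) = (-16/119, -29/119, 15/119, -15/119).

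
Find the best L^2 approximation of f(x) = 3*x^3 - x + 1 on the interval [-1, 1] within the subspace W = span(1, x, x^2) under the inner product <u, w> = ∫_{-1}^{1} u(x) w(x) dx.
g(x) = 4*x/5 + 1

The best approximation g ∈ W is the orthogonal projection of f onto W. Writing g = a_0 + a_1 x + a_2 x^2, the coefficients solve the normal equations G · a = b where
  G_{ij} = <φ_i, φ_j> and b_i = <f, φ_i>, with φ_0 = 1, φ_1 = x, φ_2 = x^2.
G =
  [2, 0, 2/3]
  [0, 2/3, 0]
  [2/3, 0, 2/5],
b = (2, 8/15, 2/3).
Solving gives a_0 = 1, a_1 = 4/5, a_2 = 0, so
  g(x) = 4*x/5 + 1.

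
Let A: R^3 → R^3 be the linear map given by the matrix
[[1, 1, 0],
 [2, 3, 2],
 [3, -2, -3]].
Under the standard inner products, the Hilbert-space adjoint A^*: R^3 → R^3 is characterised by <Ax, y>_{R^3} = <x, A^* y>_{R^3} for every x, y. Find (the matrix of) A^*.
A^* = A^T =
[[1, 2, 3],
 [1, 3, -2],
 [0, 2, -3]]

For real matrices with standard dot products, the defining identity <Ax, y> = <x, A^* y> gives (Ax)^T y = x^T (A^*) y, i.e. x^T A^T y = x^T (A^*) y. Since this holds for all x, y, we must have A^* = A^T. Therefore
A^* =
[[1, 2, 3],
 [1, 3, -2],
 [0, 2, -3]].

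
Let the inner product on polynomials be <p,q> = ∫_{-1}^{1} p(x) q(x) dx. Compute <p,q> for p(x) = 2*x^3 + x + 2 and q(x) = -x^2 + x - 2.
<p,q> = -118/15

Expand the product: p(x)·q(x) = -2*x^5 + 2*x^4 - 5*x^3 - x^2 - 4.
∫_{-1}^{1} of each monomial x^k gives [2/(k+1) if k even, 0 if k odd]. Integrating term-by-term (or equivalently evaluating the antiderivative F(x) = -x^6/3 + 2*x^5/5 - 5*x^4/4 - x^3/3 - 4*x at the endpoints):
  F(1) − F(−1) = -331/60 − (47/20) = -118/15.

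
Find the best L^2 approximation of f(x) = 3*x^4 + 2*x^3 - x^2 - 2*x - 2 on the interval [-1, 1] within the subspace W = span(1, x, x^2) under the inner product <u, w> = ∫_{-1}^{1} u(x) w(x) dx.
g(x) = 11*x^2/7 - 4*x/5 - 79/35

The best approximation g ∈ W is the orthogonal projection of f onto W. Writing g = a_0 + a_1 x + a_2 x^2, the coefficients solve the normal equations G · a = b where
  G_{ij} = <φ_i, φ_j> and b_i = <f, φ_i>, with φ_0 = 1, φ_1 = x, φ_2 = x^2.
G =
  [2, 0, 2/3]
  [0, 2/3, 0]
  [2/3, 0, 2/5],
b = (-52/15, -8/15, -92/105).
Solving gives a_0 = -79/35, a_1 = -4/5, a_2 = 11/7, so
  g(x) = 11*x^2/7 - 4*x/5 - 79/35.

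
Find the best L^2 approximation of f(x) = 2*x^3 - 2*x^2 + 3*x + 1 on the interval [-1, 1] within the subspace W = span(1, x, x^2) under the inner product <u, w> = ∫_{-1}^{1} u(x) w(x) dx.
g(x) = -2*x^2 + 21*x/5 + 1

The best approximation g ∈ W is the orthogonal projection of f onto W. Writing g = a_0 + a_1 x + a_2 x^2, the coefficients solve the normal equations G · a = b where
  G_{ij} = <φ_i, φ_j> and b_i = <f, φ_i>, with φ_0 = 1, φ_1 = x, φ_2 = x^2.
G =
  [2, 0, 2/3]
  [0, 2/3, 0]
  [2/3, 0, 2/5],
b = (2/3, 14/5, -2/15).
Solving gives a_0 = 1, a_1 = 21/5, a_2 = -2, so
  g(x) = -2*x^2 + 21*x/5 + 1.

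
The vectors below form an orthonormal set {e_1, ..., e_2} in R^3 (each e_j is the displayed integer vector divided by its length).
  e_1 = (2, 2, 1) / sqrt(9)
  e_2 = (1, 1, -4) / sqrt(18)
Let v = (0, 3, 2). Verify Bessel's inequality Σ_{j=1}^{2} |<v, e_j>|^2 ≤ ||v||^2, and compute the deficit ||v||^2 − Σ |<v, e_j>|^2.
Σ |<v, e_j>|^2 = 17/2; ||v||^2 = 13; deficit = 9/2

Write each e_j = u_j / sqrt(<u_j, u_j>) where u_j is the displayed integer vector. Then <v, e_j> = <v, u_j> / sqrt(<u_j, u_j>), so |<v, e_j>|^2 = <v, u_j>^2 / <u_j, u_j>.
Coefficients: <v, e_1> = 8/sqrt(9), <v, e_2> = -5/sqrt(18).
Square and sum: Σ |<v, e_j>|^2 = 17/2.
Compute ||v||^2 = v·v = 13.
Deficit = 13 − 17/2 = 9/2 ≥ 0, confirming Bessel's inequality. (The deficit equals ||v − Σ <v,e_j> e_j||^2, the squared distance from v to span{e_j}.)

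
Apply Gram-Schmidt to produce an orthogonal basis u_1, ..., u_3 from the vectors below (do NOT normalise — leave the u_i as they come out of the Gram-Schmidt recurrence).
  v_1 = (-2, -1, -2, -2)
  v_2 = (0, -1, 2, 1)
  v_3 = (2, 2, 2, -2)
Orthogonal basis:
  u_1 = (-2, -1, -2, -2)
  u_2 = (-10/13, -18/13, 16/13, 3/13)
  u_3 = (34/53, 40/53, 94/53, -148/53)

Apply the Gram-Schmidt recurrence
  u_1 = v_1
  u_i = v_i − Σ_{j<i} ((v_i · u_j) / (u_j · u_j)) · u_j.

Step by step this gives:
  u_1 = (-2, -1, -2, -2)
  u_2 = (-10/13, -18/13, 16/13, 3/13)
  u_3 = (34/53, 40/53, 94/53, -148/53)

Orthogonality check:
  u_2 · u_1 = 0 (should be 0)
  u_3 · u_1 = 0 (should be 0)
  u_3 · u_2 = 0 (should be 0)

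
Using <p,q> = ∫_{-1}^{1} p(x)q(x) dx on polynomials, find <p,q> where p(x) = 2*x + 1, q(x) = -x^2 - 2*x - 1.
<p,q> = -16/3

Expand the product: p(x)·q(x) = -2*x^3 - 5*x^2 - 4*x - 1.
∫_{-1}^{1} of each monomial x^k gives [2/(k+1) if k even, 0 if k odd]. Integrating term-by-term (or equivalently evaluating the antiderivative F(x) = -x^4/2 - 5*x^3/3 - 2*x^2 - x at the endpoints):
  F(1) − F(−1) = -31/6 − (1/6) = -16/3.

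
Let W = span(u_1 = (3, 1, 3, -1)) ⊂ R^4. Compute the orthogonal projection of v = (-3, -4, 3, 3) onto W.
proj_W(v) = (-21/20, -7/20, -21/20, 7/20)

Set up U = [u_1 | ... | u_1] ∈ R^(4×1). The projector onto W = col(U) is P = U (U^T U)^(-1) U^T.
Compute U^T U =
  [20],
and U^T v = (-7).
Solve U^T U · c = U^T v for the coefficients: c = (-7/20). The projection is proj_W(v) = U c.
Check: (v - proj_W(v)) · u_1 = 0  (should be 0).
Result: proj_W(v) = (-21/20, -7/20, -21/20, 7/20).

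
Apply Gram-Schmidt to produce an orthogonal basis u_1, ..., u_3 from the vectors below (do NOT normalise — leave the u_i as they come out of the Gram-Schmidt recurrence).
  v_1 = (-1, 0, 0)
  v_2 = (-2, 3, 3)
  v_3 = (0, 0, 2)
Orthogonal basis:
  u_1 = (-1, 0, 0)
  u_2 = (0, 3, 3)
  u_3 = (0, -1, 1)

Apply the Gram-Schmidt recurrence
  u_1 = v_1
  u_i = v_i − Σ_{j<i} ((v_i · u_j) / (u_j · u_j)) · u_j.

Step by step this gives:
  u_1 = (-1, 0, 0)
  u_2 = (0, 3, 3)
  u_3 = (0, -1, 1)

Orthogonality check:
  u_2 · u_1 = 0 (should be 0)
  u_3 · u_1 = 0 (should be 0)
  u_3 · u_2 = 0 (should be 0)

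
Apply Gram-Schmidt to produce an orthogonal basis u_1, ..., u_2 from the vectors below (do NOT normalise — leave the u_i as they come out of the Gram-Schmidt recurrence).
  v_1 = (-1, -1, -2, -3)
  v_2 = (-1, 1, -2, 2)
Orthogonal basis:
  u_1 = (-1, -1, -2, -3)
  u_2 = (-17/15, 13/15, -34/15, 8/5)

Apply the Gram-Schmidt recurrence
  u_1 = v_1
  u_i = v_i − Σ_{j<i} ((v_i · u_j) / (u_j · u_j)) · u_j.

Step by step this gives:
  u_1 = (-1, -1, -2, -3)
  u_2 = (-17/15, 13/15, -34/15, 8/5)

Orthogonality check:
  u_2 · u_1 = 0 (should be 0)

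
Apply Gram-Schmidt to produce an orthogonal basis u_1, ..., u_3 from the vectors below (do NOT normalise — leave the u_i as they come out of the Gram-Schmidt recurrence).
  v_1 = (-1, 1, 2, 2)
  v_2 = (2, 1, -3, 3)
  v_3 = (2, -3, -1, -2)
Orthogonal basis:
  u_1 = (-1, 1, 2, 2)
  u_2 = (19/10, 11/10, -14/5, 16/5)
  u_3 = (265/229, -401/229, 188/229, 145/229)

Apply the Gram-Schmidt recurrence
  u_1 = v_1
  u_i = v_i − Σ_{j<i} ((v_i · u_j) / (u_j · u_j)) · u_j.

Step by step this gives:
  u_1 = (-1, 1, 2, 2)
  u_2 = (19/10, 11/10, -14/5, 16/5)
  u_3 = (265/229, -401/229, 188/229, 145/229)

Orthogonality check:
  u_2 · u_1 = 0 (should be 0)
  u_3 · u_1 = 0 (should be 0)
  u_3 · u_2 = 0 (should be 0)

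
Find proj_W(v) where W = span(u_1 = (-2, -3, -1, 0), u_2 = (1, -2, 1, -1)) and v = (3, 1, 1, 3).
proj_W(v) = (150/89, 169/89, 83/89, -16/89)

Set up U = [u_1 | ... | u_2] ∈ R^(4×2). The projector onto W = col(U) is P = U (U^T U)^(-1) U^T.
Compute U^T U =
  [14, 3]
  [3, 7],
and U^T v = (-10, -1).
Solve U^T U · c = U^T v for the coefficients: c = (-67/89, 16/89). The projection is proj_W(v) = U c.
Check: (v - proj_W(v)) · u_1 = 0  (should be 0).
Check: (v - proj_W(v)) · u_2 = 0  (should be 0).
Result: proj_W(v) = (150/89, 169/89, 83/89, -16/89).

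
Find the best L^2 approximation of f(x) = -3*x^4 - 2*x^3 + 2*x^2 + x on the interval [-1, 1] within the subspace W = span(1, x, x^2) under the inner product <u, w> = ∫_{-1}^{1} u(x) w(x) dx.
g(x) = -4*x^2/7 - x/5 + 9/35

The best approximation g ∈ W is the orthogonal projection of f onto W. Writing g = a_0 + a_1 x + a_2 x^2, the coefficients solve the normal equations G · a = b where
  G_{ij} = <φ_i, φ_j> and b_i = <f, φ_i>, with φ_0 = 1, φ_1 = x, φ_2 = x^2.
G =
  [2, 0, 2/3]
  [0, 2/3, 0]
  [2/3, 0, 2/5],
b = (2/15, -2/15, -2/35).
Solving gives a_0 = 9/35, a_1 = -1/5, a_2 = -4/7, so
  g(x) = -4*x^2/7 - x/5 + 9/35.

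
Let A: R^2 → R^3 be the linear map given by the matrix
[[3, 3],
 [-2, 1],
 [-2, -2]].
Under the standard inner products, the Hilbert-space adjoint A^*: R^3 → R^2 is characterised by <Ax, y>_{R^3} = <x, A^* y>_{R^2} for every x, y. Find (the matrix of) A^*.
A^* = A^T =
[[3, -2, -2],
 [3, 1, -2]]

For real matrices with standard dot products, the defining identity <Ax, y> = <x, A^* y> gives (Ax)^T y = x^T (A^*) y, i.e. x^T A^T y = x^T (A^*) y. Since this holds for all x, y, we must have A^* = A^T. Therefore
A^* =
[[3, -2, -2],
 [3, 1, -2]].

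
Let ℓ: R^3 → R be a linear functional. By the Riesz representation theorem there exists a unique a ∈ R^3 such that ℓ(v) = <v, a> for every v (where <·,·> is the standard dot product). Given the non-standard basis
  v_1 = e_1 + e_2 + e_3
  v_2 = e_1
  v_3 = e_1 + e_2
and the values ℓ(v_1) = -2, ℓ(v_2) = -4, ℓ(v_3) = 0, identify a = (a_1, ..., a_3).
a = (-4, 4, -2)

Write a = (a_1, ..., a_3) in the standard basis. For each basis vector v_i, ℓ(v_i) = <v_i, a> is a linear equation in the a_j's. Collect the n equations into a matrix system V a = ℓ, where row i of V is v_i (expressed in the standard basis). Since V is invertible (lower-triangular with 1s on the diagonal, up to permutation), solve by back-substitution:
  V =
[[1, 1, 1],
 [1, 0, 0],
 [1, 1, 0]]
  V a = (-2, -4, 0)
Solving gives a = (-4, 4, -2).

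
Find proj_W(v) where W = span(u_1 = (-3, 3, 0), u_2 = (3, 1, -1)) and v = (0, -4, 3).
proj_W(v) = (-4/9, -40/9, 11/9)

Set up U = [u_1 | ... | u_2] ∈ R^(3×2). The projector onto W = col(U) is P = U (U^T U)^(-1) U^T.
Compute U^T U =
  [18, -6]
  [-6, 11],
and U^T v = (-12, -7).
Solve U^T U · c = U^T v for the coefficients: c = (-29/27, -11/9). The projection is proj_W(v) = U c.
Check: (v - proj_W(v)) · u_1 = 0  (should be 0).
Check: (v - proj_W(v)) · u_2 = 0  (should be 0).
Result: proj_W(v) = (-4/9, -40/9, 11/9).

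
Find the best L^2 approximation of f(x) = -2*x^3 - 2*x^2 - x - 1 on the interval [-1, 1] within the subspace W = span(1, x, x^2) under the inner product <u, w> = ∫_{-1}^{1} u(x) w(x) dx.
g(x) = -2*x^2 - 11*x/5 - 1

The best approximation g ∈ W is the orthogonal projection of f onto W. Writing g = a_0 + a_1 x + a_2 x^2, the coefficients solve the normal equations G · a = b where
  G_{ij} = <φ_i, φ_j> and b_i = <f, φ_i>, with φ_0 = 1, φ_1 = x, φ_2 = x^2.
G =
  [2, 0, 2/3]
  [0, 2/3, 0]
  [2/3, 0, 2/5],
b = (-10/3, -22/15, -22/15).
Solving gives a_0 = -1, a_1 = -11/5, a_2 = -2, so
  g(x) = -2*x^2 - 11*x/5 - 1.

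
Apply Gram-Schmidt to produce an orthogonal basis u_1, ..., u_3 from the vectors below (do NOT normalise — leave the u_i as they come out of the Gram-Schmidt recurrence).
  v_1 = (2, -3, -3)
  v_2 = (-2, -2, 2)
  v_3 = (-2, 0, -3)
Orthogonal basis:
  u_1 = (2, -3, -3)
  u_2 = (-18/11, -28/11, 16/11)
  u_3 = (-81/31, 27/62, -135/62)

Apply the Gram-Schmidt recurrence
  u_1 = v_1
  u_i = v_i − Σ_{j<i} ((v_i · u_j) / (u_j · u_j)) · u_j.

Step by step this gives:
  u_1 = (2, -3, -3)
  u_2 = (-18/11, -28/11, 16/11)
  u_3 = (-81/31, 27/62, -135/62)

Orthogonality check:
  u_2 · u_1 = 0 (should be 0)
  u_3 · u_1 = 0 (should be 0)
  u_3 · u_2 = 0 (should be 0)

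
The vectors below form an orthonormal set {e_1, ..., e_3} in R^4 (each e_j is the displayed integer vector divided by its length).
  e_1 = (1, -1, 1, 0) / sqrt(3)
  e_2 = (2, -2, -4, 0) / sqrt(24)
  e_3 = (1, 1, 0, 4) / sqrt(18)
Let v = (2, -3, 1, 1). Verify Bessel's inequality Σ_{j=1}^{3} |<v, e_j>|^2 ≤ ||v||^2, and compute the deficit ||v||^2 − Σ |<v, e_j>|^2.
Σ |<v, e_j>|^2 = 14; ||v||^2 = 15; deficit = 1

Write each e_j = u_j / sqrt(<u_j, u_j>) where u_j is the displayed integer vector. Then <v, e_j> = <v, u_j> / sqrt(<u_j, u_j>), so |<v, e_j>|^2 = <v, u_j>^2 / <u_j, u_j>.
Coefficients: <v, e_1> = 6/sqrt(3), <v, e_2> = 6/sqrt(24), <v, e_3> = 3/sqrt(18).
Square and sum: Σ |<v, e_j>|^2 = 14.
Compute ||v||^2 = v·v = 15.
Deficit = 15 − 14 = 1 ≥ 0, confirming Bessel's inequality. (The deficit equals ||v − Σ <v,e_j> e_j||^2, the squared distance from v to span{e_j}.)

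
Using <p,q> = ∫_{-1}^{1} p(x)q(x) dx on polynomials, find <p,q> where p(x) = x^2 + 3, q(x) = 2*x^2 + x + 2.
<p,q> = 272/15

Expand the product: p(x)·q(x) = 2*x^4 + x^3 + 8*x^2 + 3*x + 6.
∫_{-1}^{1} of each monomial x^k gives [2/(k+1) if k even, 0 if k odd]. Integrating term-by-term (or equivalently evaluating the antiderivative F(x) = 2*x^5/5 + x^4/4 + 8*x^3/3 + 3*x^2/2 + 6*x at the endpoints):
  F(1) − F(−1) = 649/60 − (-439/60) = 272/15.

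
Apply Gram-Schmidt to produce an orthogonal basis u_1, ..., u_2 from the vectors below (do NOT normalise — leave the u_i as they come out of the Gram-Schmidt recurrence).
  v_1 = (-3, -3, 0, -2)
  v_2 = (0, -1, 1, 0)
Orthogonal basis:
  u_1 = (-3, -3, 0, -2)
  u_2 = (9/22, -13/22, 1, 3/11)

Apply the Gram-Schmidt recurrence
  u_1 = v_1
  u_i = v_i − Σ_{j<i} ((v_i · u_j) / (u_j · u_j)) · u_j.

Step by step this gives:
  u_1 = (-3, -3, 0, -2)
  u_2 = (9/22, -13/22, 1, 3/11)

Orthogonality check:
  u_2 · u_1 = 0 (should be 0)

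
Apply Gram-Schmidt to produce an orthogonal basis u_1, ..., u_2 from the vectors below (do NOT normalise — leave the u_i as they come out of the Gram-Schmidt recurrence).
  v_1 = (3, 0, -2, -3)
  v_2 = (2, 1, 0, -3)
Orthogonal basis:
  u_1 = (3, 0, -2, -3)
  u_2 = (-1/22, 1, 15/11, -21/22)

Apply the Gram-Schmidt recurrence
  u_1 = v_1
  u_i = v_i − Σ_{j<i} ((v_i · u_j) / (u_j · u_j)) · u_j.

Step by step this gives:
  u_1 = (3, 0, -2, -3)
  u_2 = (-1/22, 1, 15/11, -21/22)

Orthogonality check:
  u_2 · u_1 = 0 (should be 0)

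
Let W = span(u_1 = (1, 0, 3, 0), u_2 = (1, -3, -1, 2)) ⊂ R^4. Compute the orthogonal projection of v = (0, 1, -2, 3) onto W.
proj_W(v) = (-21/73, -57/73, -139/73, 38/73)

Set up U = [u_1 | ... | u_2] ∈ R^(4×2). The projector onto W = col(U) is P = U (U^T U)^(-1) U^T.
Compute U^T U =
  [10, -2]
  [-2, 15],
and U^T v = (-6, 5).
Solve U^T U · c = U^T v for the coefficients: c = (-40/73, 19/73). The projection is proj_W(v) = U c.
Check: (v - proj_W(v)) · u_1 = 0  (should be 0).
Check: (v - proj_W(v)) · u_2 = 0  (should be 0).
Result: proj_W(v) = (-21/73, -57/73, -139/73, 38/73).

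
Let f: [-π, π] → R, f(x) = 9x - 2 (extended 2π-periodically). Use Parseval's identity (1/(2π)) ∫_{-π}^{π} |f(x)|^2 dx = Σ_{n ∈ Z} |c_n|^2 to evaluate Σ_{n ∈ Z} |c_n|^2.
Σ |c_n|^2 = 27π^2 + 4

Expand and integrate term by term over [-π, π]:
  ∫ (9x)^2 dx = 81·(2π^3/3); ∫ 2·9·(-2)·x dx = 0 (odd integrand); ∫ (-2)^2 dx = 4·2π.
So (1/(2π)) ∫_{-π}^{π} (9x - 2)^2 dx = 81π^2/3 + 4 = 27π^2 + 4.
Parseval ⇒ Σ |c_n|^2 = 27π^2 + 4.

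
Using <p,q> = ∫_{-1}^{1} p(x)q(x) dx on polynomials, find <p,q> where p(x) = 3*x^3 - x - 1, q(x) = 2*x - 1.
<p,q> = 46/15

Expand the product: p(x)·q(x) = 6*x^4 - 3*x^3 - 2*x^2 - x + 1.
∫_{-1}^{1} of each monomial x^k gives [2/(k+1) if k even, 0 if k odd]. Integrating term-by-term (or equivalently evaluating the antiderivative F(x) = 6*x^5/5 - 3*x^4/4 - 2*x^3/3 - x^2/2 + x at the endpoints):
  F(1) − F(−1) = 17/60 − (-167/60) = 46/15.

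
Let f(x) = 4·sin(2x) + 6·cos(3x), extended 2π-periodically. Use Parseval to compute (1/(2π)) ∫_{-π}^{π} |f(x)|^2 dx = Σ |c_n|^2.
Σ |c_n|^2 = 26

Expand |f|^2 and use orthogonality of {sin(nx), cos(mx)} on [-π, π]:
  ∫_{-π}^{π} sin(nx)^2 dx = π, ∫ cos(mx)^2 dx = π, and cross terms integrate to 0.
So ∫_{-π}^{π} f(x)^2 dx = 4^2 · π + 6^2 · π = (16 + 36)π.
Divide by 2π: (16 + 36)/2 = 26.
By Parseval, this equals Σ |c_n|^2.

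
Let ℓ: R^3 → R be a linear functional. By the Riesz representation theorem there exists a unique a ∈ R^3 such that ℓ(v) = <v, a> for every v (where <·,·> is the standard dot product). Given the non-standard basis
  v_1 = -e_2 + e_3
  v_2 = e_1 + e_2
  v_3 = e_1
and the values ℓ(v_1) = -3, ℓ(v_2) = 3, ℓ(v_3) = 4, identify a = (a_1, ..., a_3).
a = (4, -1, -4)

Write a = (a_1, ..., a_3) in the standard basis. For each basis vector v_i, ℓ(v_i) = <v_i, a> is a linear equation in the a_j's. Collect the n equations into a matrix system V a = ℓ, where row i of V is v_i (expressed in the standard basis). Since V is invertible (lower-triangular with 1s on the diagonal, up to permutation), solve by back-substitution:
  V =
[[0, -1, 1],
 [1, 1, 0],
 [1, 0, 0]]
  V a = (-3, 3, 4)
Solving gives a = (4, -1, -4).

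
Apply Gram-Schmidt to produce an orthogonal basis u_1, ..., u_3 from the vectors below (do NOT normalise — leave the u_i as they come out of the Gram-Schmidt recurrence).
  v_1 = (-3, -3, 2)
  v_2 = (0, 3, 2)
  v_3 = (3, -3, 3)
Orthogonal basis:
  u_1 = (-3, -3, 2)
  u_2 = (-15/22, 51/22, 27/11)
  u_3 = (108/29, -54/29, 81/29)

Apply the Gram-Schmidt recurrence
  u_1 = v_1
  u_i = v_i − Σ_{j<i} ((v_i · u_j) / (u_j · u_j)) · u_j.

Step by step this gives:
  u_1 = (-3, -3, 2)
  u_2 = (-15/22, 51/22, 27/11)
  u_3 = (108/29, -54/29, 81/29)

Orthogonality check:
  u_2 · u_1 = 0 (should be 0)
  u_3 · u_1 = 0 (should be 0)
  u_3 · u_2 = 0 (should be 0)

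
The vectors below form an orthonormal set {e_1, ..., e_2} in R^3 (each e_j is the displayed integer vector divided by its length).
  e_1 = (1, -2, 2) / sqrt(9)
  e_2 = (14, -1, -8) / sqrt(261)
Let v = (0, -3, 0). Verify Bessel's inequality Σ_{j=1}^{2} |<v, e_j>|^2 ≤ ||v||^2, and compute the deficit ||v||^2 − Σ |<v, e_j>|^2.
Σ |<v, e_j>|^2 = 117/29; ||v||^2 = 9; deficit = 144/29

Write each e_j = u_j / sqrt(<u_j, u_j>) where u_j is the displayed integer vector. Then <v, e_j> = <v, u_j> / sqrt(<u_j, u_j>), so |<v, e_j>|^2 = <v, u_j>^2 / <u_j, u_j>.
Coefficients: <v, e_1> = 6/sqrt(9), <v, e_2> = 3/sqrt(261).
Square and sum: Σ |<v, e_j>|^2 = 117/29.
Compute ||v||^2 = v·v = 9.
Deficit = 9 − 117/29 = 144/29 ≥ 0, confirming Bessel's inequality. (The deficit equals ||v − Σ <v,e_j> e_j||^2, the squared distance from v to span{e_j}.)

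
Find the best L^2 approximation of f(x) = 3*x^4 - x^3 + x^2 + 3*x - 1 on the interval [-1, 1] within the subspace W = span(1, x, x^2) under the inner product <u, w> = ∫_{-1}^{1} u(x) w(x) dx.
g(x) = 25*x^2/7 + 12*x/5 - 44/35

The best approximation g ∈ W is the orthogonal projection of f onto W. Writing g = a_0 + a_1 x + a_2 x^2, the coefficients solve the normal equations G · a = b where
  G_{ij} = <φ_i, φ_j> and b_i = <f, φ_i>, with φ_0 = 1, φ_1 = x, φ_2 = x^2.
G =
  [2, 0, 2/3]
  [0, 2/3, 0]
  [2/3, 0, 2/5],
b = (-2/15, 8/5, 62/105).
Solving gives a_0 = -44/35, a_1 = 12/5, a_2 = 25/7, so
  g(x) = 25*x^2/7 + 12*x/5 - 44/35.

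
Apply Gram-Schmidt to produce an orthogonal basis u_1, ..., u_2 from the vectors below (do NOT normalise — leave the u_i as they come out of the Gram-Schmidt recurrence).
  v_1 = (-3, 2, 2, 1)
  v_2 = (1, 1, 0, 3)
Orthogonal basis:
  u_1 = (-3, 2, 2, 1)
  u_2 = (4/3, 7/9, -2/9, 26/9)

Apply the Gram-Schmidt recurrence
  u_1 = v_1
  u_i = v_i − Σ_{j<i} ((v_i · u_j) / (u_j · u_j)) · u_j.

Step by step this gives:
  u_1 = (-3, 2, 2, 1)
  u_2 = (4/3, 7/9, -2/9, 26/9)

Orthogonality check:
  u_2 · u_1 = 0 (should be 0)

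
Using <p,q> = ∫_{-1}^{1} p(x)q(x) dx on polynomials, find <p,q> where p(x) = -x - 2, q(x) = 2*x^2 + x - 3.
<p,q> = 26/3

Expand the product: p(x)·q(x) = -2*x^3 - 5*x^2 + x + 6.
∫_{-1}^{1} of each monomial x^k gives [2/(k+1) if k even, 0 if k odd]. Integrating term-by-term (or equivalently evaluating the antiderivative F(x) = -x^4/2 - 5*x^3/3 + x^2/2 + 6*x at the endpoints):
  F(1) − F(−1) = 13/3 − (-13/3) = 26/3.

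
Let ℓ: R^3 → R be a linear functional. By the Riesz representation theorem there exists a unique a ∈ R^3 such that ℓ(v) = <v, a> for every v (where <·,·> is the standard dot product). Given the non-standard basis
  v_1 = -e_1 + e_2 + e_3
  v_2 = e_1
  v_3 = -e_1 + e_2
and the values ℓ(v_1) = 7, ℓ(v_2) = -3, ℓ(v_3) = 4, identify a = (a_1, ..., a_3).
a = (-3, 1, 3)

Write a = (a_1, ..., a_3) in the standard basis. For each basis vector v_i, ℓ(v_i) = <v_i, a> is a linear equation in the a_j's. Collect the n equations into a matrix system V a = ℓ, where row i of V is v_i (expressed in the standard basis). Since V is invertible (lower-triangular with 1s on the diagonal, up to permutation), solve by back-substitution:
  V =
[[-1, 1, 1],
 [1, 0, 0],
 [-1, 1, 0]]
  V a = (7, -3, 4)
Solving gives a = (-3, 1, 3).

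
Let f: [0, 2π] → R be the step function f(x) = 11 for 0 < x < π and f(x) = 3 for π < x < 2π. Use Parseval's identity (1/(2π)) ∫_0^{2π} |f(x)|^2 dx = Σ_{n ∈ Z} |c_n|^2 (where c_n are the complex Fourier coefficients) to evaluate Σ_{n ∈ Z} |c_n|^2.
Σ |c_n|^2 = 65

Parseval equates the L^2 energy of f (normalised by 1/(2π)) with the ℓ^2 sum of its Fourier coefficients: (1/(2π)) ∫_0^{2π} |f|^2 = Σ |c_n|^2.
Compute the left side: (1/(2π)) [∫_0^π 11^2 dx + ∫_π^{2π} 3^2 dx] = (1/(2π)) · (121π + 9π) = (121 + 9)/2 = 65.
So Σ_{n ∈ Z} |c_n|^2 = 65.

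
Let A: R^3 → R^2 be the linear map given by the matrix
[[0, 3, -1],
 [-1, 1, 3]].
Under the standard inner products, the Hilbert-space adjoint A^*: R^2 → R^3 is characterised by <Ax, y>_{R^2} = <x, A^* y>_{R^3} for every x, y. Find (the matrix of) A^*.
A^* = A^T =
[[0, -1],
 [3, 1],
 [-1, 3]]

For real matrices with standard dot products, the defining identity <Ax, y> = <x, A^* y> gives (Ax)^T y = x^T (A^*) y, i.e. x^T A^T y = x^T (A^*) y. Since this holds for all x, y, we must have A^* = A^T. Therefore
A^* =
[[0, -1],
 [3, 1],
 [-1, 3]].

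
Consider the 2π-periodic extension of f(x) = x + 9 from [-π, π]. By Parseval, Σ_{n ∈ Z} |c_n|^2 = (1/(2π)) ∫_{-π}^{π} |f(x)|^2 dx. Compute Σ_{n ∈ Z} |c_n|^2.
Σ |c_n|^2 = π^2/3 + 81

Expand and integrate term by term over [-π, π]:
  ∫ (x)^2 dx = 1·(2π^3/3); ∫ 2·1·(9)·x dx = 0 (odd integrand); ∫ 9^2 dx = 81·2π.
So (1/(2π)) ∫_{-π}^{π} (x + 9)^2 dx = 1π^2/3 + 81 = π^2/3 + 81.
Parseval ⇒ Σ |c_n|^2 = π^2/3 + 81.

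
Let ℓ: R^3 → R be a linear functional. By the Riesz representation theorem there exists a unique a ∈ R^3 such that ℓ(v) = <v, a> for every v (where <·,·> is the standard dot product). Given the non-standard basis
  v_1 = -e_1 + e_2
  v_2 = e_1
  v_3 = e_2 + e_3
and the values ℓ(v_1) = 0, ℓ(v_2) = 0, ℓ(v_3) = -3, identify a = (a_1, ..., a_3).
a = (0, 0, -3)

Write a = (a_1, ..., a_3) in the standard basis. For each basis vector v_i, ℓ(v_i) = <v_i, a> is a linear equation in the a_j's. Collect the n equations into a matrix system V a = ℓ, where row i of V is v_i (expressed in the standard basis). Since V is invertible (lower-triangular with 1s on the diagonal, up to permutation), solve by back-substitution:
  V =
[[-1, 1, 0],
 [1, 0, 0],
 [0, 1, 1]]
  V a = (0, 0, -3)
Solving gives a = (0, 0, -3).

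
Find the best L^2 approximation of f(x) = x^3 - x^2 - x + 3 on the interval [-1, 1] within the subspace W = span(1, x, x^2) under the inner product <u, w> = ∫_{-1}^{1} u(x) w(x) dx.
g(x) = -x^2 - 2*x/5 + 3

The best approximation g ∈ W is the orthogonal projection of f onto W. Writing g = a_0 + a_1 x + a_2 x^2, the coefficients solve the normal equations G · a = b where
  G_{ij} = <φ_i, φ_j> and b_i = <f, φ_i>, with φ_0 = 1, φ_1 = x, φ_2 = x^2.
G =
  [2, 0, 2/3]
  [0, 2/3, 0]
  [2/3, 0, 2/5],
b = (16/3, -4/15, 8/5).
Solving gives a_0 = 3, a_1 = -2/5, a_2 = -1, so
  g(x) = -x^2 - 2*x/5 + 3.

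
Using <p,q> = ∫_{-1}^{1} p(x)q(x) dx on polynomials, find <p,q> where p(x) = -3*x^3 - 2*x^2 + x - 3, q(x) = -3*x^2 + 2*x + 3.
<p,q> = -44/3

Expand the product: p(x)·q(x) = 9*x^5 - 16*x^3 + 5*x^2 - 3*x - 9.
∫_{-1}^{1} of each monomial x^k gives [2/(k+1) if k even, 0 if k odd]. Integrating term-by-term (or equivalently evaluating the antiderivative F(x) = 3*x^6/2 - 4*x^4 + 5*x^3/3 - 3*x^2/2 - 9*x at the endpoints):
  F(1) − F(−1) = -34/3 − (10/3) = -44/3.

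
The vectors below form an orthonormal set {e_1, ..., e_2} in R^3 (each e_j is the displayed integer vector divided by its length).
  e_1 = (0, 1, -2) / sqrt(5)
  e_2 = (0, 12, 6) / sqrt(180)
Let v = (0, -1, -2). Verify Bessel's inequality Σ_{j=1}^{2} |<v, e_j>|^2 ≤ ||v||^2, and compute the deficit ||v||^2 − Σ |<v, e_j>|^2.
Σ |<v, e_j>|^2 = 5; ||v||^2 = 5; deficit = 0

Write each e_j = u_j / sqrt(<u_j, u_j>) where u_j is the displayed integer vector. Then <v, e_j> = <v, u_j> / sqrt(<u_j, u_j>), so |<v, e_j>|^2 = <v, u_j>^2 / <u_j, u_j>.
Coefficients: <v, e_1> = 3/sqrt(5), <v, e_2> = -24/sqrt(180).
Square and sum: Σ |<v, e_j>|^2 = 5.
Compute ||v||^2 = v·v = 5.
Deficit = 5 − 5 = 0 ≥ 0, confirming Bessel's inequality. (The deficit equals ||v − Σ <v,e_j> e_j||^2, the squared distance from v to span{e_j}.)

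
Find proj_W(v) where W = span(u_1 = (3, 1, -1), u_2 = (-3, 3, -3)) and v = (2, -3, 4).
proj_W(v) = (2, -7/2, 7/2)

Set up U = [u_1 | ... | u_2] ∈ R^(3×2). The projector onto W = col(U) is P = U (U^T U)^(-1) U^T.
Compute U^T U =
  [11, -3]
  [-3, 27],
and U^T v = (-1, -27).
Solve U^T U · c = U^T v for the coefficients: c = (-3/8, -25/24). The projection is proj_W(v) = U c.
Check: (v - proj_W(v)) · u_1 = 0  (should be 0).
Check: (v - proj_W(v)) · u_2 = 0  (should be 0).
Result: proj_W(v) = (2, -7/2, 7/2).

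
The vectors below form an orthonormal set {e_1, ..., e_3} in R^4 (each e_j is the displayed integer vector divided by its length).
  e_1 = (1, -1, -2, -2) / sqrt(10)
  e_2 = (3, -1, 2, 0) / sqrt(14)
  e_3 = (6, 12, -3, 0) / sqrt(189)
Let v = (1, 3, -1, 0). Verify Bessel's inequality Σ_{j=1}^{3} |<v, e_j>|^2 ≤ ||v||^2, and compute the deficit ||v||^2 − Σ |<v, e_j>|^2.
Σ |<v, e_j>|^2 = 11; ||v||^2 = 11; deficit = 0

Write each e_j = u_j / sqrt(<u_j, u_j>) where u_j is the displayed integer vector. Then <v, e_j> = <v, u_j> / sqrt(<u_j, u_j>), so |<v, e_j>|^2 = <v, u_j>^2 / <u_j, u_j>.
Coefficients: <v, e_1> = 0/sqrt(10), <v, e_2> = -2/sqrt(14), <v, e_3> = 45/sqrt(189).
Square and sum: Σ |<v, e_j>|^2 = 11.
Compute ||v||^2 = v·v = 11.
Deficit = 11 − 11 = 0 ≥ 0, confirming Bessel's inequality. (The deficit equals ||v − Σ <v,e_j> e_j||^2, the squared distance from v to span{e_j}.)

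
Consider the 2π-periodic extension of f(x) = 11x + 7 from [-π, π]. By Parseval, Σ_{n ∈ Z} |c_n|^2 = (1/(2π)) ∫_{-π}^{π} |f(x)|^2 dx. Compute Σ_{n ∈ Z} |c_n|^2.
Σ |c_n|^2 = 121π^2/3 + 49

Expand and integrate term by term over [-π, π]:
  ∫ (11x)^2 dx = 121·(2π^3/3); ∫ 2·11·(7)·x dx = 0 (odd integrand); ∫ 7^2 dx = 49·2π.
So (1/(2π)) ∫_{-π}^{π} (11x + 7)^2 dx = 121π^2/3 + 49 = 121π^2/3 + 49.
Parseval ⇒ Σ |c_n|^2 = 121π^2/3 + 49.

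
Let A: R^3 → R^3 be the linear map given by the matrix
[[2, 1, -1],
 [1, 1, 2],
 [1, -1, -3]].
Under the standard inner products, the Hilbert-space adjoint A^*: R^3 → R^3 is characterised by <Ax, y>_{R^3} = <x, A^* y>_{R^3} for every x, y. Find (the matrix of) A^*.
A^* = A^T =
[[2, 1, 1],
 [1, 1, -1],
 [-1, 2, -3]]

For real matrices with standard dot products, the defining identity <Ax, y> = <x, A^* y> gives (Ax)^T y = x^T (A^*) y, i.e. x^T A^T y = x^T (A^*) y. Since this holds for all x, y, we must have A^* = A^T. Therefore
A^* =
[[2, 1, 1],
 [1, 1, -1],
 [-1, 2, -3]].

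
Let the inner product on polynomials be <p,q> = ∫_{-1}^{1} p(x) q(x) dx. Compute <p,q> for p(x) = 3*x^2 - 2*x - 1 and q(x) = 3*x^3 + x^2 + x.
<p,q> = -16/5

Expand the product: p(x)·q(x) = 9*x^5 - 3*x^4 - 2*x^3 - 3*x^2 - x.
∫_{-1}^{1} of each monomial x^k gives [2/(k+1) if k even, 0 if k odd]. Integrating term-by-term (or equivalently evaluating the antiderivative F(x) = 3*x^6/2 - 3*x^5/5 - x^4/2 - x^3 - x^2/2 at the endpoints):
  F(1) − F(−1) = -11/10 − (21/10) = -16/5.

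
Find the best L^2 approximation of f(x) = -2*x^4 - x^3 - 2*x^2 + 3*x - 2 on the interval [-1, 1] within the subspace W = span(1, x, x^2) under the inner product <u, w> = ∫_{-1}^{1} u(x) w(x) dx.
g(x) = -26*x^2/7 + 12*x/5 - 64/35

The best approximation g ∈ W is the orthogonal projection of f onto W. Writing g = a_0 + a_1 x + a_2 x^2, the coefficients solve the normal equations G · a = b where
  G_{ij} = <φ_i, φ_j> and b_i = <f, φ_i>, with φ_0 = 1, φ_1 = x, φ_2 = x^2.
G =
  [2, 0, 2/3]
  [0, 2/3, 0]
  [2/3, 0, 2/5],
b = (-92/15, 8/5, -284/105).
Solving gives a_0 = -64/35, a_1 = 12/5, a_2 = -26/7, so
  g(x) = -26*x^2/7 + 12*x/5 - 64/35.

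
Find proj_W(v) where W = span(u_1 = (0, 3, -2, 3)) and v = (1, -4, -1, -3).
proj_W(v) = (0, -57/22, 19/11, -57/22)

Set up U = [u_1 | ... | u_1] ∈ R^(4×1). The projector onto W = col(U) is P = U (U^T U)^(-1) U^T.
Compute U^T U =
  [22],
and U^T v = (-19).
Solve U^T U · c = U^T v for the coefficients: c = (-19/22). The projection is proj_W(v) = U c.
Check: (v - proj_W(v)) · u_1 = 0  (should be 0).
Result: proj_W(v) = (0, -57/22, 19/11, -57/22).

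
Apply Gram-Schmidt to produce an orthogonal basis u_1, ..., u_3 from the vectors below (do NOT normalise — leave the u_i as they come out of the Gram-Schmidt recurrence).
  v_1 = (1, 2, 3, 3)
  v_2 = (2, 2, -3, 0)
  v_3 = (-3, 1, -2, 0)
Orthogonal basis:
  u_1 = (1, 2, 3, 3)
  u_2 = (49/23, 52/23, -60/23, 9/23)
  u_3 = (-1083/382, 279/191, -175/191, 339/382)

Apply the Gram-Schmidt recurrence
  u_1 = v_1
  u_i = v_i − Σ_{j<i} ((v_i · u_j) / (u_j · u_j)) · u_j.

Step by step this gives:
  u_1 = (1, 2, 3, 3)
  u_2 = (49/23, 52/23, -60/23, 9/23)
  u_3 = (-1083/382, 279/191, -175/191, 339/382)

Orthogonality check:
  u_2 · u_1 = 0 (should be 0)
  u_3 · u_1 = 0 (should be 0)
  u_3 · u_2 = 0 (should be 0)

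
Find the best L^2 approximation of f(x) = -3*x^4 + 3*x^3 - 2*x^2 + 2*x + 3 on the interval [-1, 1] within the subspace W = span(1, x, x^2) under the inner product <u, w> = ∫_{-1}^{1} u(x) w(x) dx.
g(x) = -32*x^2/7 + 19*x/5 + 114/35

The best approximation g ∈ W is the orthogonal projection of f onto W. Writing g = a_0 + a_1 x + a_2 x^2, the coefficients solve the normal equations G · a = b where
  G_{ij} = <φ_i, φ_j> and b_i = <f, φ_i>, with φ_0 = 1, φ_1 = x, φ_2 = x^2.
G =
  [2, 0, 2/3]
  [0, 2/3, 0]
  [2/3, 0, 2/5],
b = (52/15, 38/15, 12/35).
Solving gives a_0 = 114/35, a_1 = 19/5, a_2 = -32/7, so
  g(x) = -32*x^2/7 + 19*x/5 + 114/35.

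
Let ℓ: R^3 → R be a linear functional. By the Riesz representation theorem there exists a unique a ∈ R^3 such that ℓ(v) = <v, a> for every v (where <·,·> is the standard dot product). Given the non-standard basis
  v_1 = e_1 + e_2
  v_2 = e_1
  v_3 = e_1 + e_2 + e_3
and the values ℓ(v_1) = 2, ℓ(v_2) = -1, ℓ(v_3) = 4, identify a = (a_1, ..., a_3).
a = (-1, 3, 2)

Write a = (a_1, ..., a_3) in the standard basis. For each basis vector v_i, ℓ(v_i) = <v_i, a> is a linear equation in the a_j's. Collect the n equations into a matrix system V a = ℓ, where row i of V is v_i (expressed in the standard basis). Since V is invertible (lower-triangular with 1s on the diagonal, up to permutation), solve by back-substitution:
  V =
[[1, 1, 0],
 [1, 0, 0],
 [1, 1, 1]]
  V a = (2, -1, 4)
Solving gives a = (-1, 3, 2).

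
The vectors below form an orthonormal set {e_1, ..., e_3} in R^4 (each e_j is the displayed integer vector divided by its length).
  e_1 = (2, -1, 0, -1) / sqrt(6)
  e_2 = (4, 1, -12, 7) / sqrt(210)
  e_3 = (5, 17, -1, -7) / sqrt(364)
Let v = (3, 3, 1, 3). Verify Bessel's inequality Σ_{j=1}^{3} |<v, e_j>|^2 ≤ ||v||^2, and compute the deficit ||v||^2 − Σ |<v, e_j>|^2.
Σ |<v, e_j>|^2 = 524/65; ||v||^2 = 28; deficit = 1296/65

Write each e_j = u_j / sqrt(<u_j, u_j>) where u_j is the displayed integer vector. Then <v, e_j> = <v, u_j> / sqrt(<u_j, u_j>), so |<v, e_j>|^2 = <v, u_j>^2 / <u_j, u_j>.
Coefficients: <v, e_1> = 0/sqrt(6), <v, e_2> = 24/sqrt(210), <v, e_3> = 44/sqrt(364).
Square and sum: Σ |<v, e_j>|^2 = 524/65.
Compute ||v||^2 = v·v = 28.
Deficit = 28 − 524/65 = 1296/65 ≥ 0, confirming Bessel's inequality. (The deficit equals ||v − Σ <v,e_j> e_j||^2, the squared distance from v to span{e_j}.)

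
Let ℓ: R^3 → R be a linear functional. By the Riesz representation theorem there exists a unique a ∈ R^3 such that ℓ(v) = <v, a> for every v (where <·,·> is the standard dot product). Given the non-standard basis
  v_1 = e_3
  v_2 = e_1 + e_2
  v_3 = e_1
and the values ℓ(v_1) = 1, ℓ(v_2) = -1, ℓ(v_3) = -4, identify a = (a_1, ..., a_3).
a = (-4, 3, 1)

Write a = (a_1, ..., a_3) in the standard basis. For each basis vector v_i, ℓ(v_i) = <v_i, a> is a linear equation in the a_j's. Collect the n equations into a matrix system V a = ℓ, where row i of V is v_i (expressed in the standard basis). Since V is invertible (lower-triangular with 1s on the diagonal, up to permutation), solve by back-substitution:
  V =
[[0, 0, 1],
 [1, 1, 0],
 [1, 0, 0]]
  V a = (1, -1, -4)
Solving gives a = (-4, 3, 1).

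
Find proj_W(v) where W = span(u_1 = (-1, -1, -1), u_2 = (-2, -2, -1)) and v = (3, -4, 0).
proj_W(v) = (-1/2, -1/2, 0)

Set up U = [u_1 | ... | u_2] ∈ R^(3×2). The projector onto W = col(U) is P = U (U^T U)^(-1) U^T.
Compute U^T U =
  [3, 5]
  [5, 9],
and U^T v = (1, 2).
Solve U^T U · c = U^T v for the coefficients: c = (-1/2, 1/2). The projection is proj_W(v) = U c.
Check: (v - proj_W(v)) · u_1 = 0  (should be 0).
Check: (v - proj_W(v)) · u_2 = 0  (should be 0).
Result: proj_W(v) = (-1/2, -1/2, 0).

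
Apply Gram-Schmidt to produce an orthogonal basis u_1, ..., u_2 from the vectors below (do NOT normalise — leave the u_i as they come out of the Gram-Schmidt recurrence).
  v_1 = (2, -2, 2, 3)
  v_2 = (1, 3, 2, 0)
Orthogonal basis:
  u_1 = (2, -2, 2, 3)
  u_2 = (1, 3, 2, 0)

Apply the Gram-Schmidt recurrence
  u_1 = v_1
  u_i = v_i − Σ_{j<i} ((v_i · u_j) / (u_j · u_j)) · u_j.

Step by step this gives:
  u_1 = (2, -2, 2, 3)
  u_2 = (1, 3, 2, 0)

Orthogonality check:
  u_2 · u_1 = 0 (should be 0)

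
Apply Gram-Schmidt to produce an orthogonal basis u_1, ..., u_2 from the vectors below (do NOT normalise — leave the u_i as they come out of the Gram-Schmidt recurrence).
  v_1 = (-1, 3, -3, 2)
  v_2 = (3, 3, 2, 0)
Orthogonal basis:
  u_1 = (-1, 3, -3, 2)
  u_2 = (3, 3, 2, 0)

Apply the Gram-Schmidt recurrence
  u_1 = v_1
  u_i = v_i − Σ_{j<i} ((v_i · u_j) / (u_j · u_j)) · u_j.

Step by step this gives:
  u_1 = (-1, 3, -3, 2)
  u_2 = (3, 3, 2, 0)

Orthogonality check:
  u_2 · u_1 = 0 (should be 0)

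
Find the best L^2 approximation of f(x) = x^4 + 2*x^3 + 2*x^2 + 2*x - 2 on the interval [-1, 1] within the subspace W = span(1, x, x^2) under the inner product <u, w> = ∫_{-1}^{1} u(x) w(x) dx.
g(x) = 20*x^2/7 + 16*x/5 - 73/35

The best approximation g ∈ W is the orthogonal projection of f onto W. Writing g = a_0 + a_1 x + a_2 x^2, the coefficients solve the normal equations G · a = b where
  G_{ij} = <φ_i, φ_j> and b_i = <f, φ_i>, with φ_0 = 1, φ_1 = x, φ_2 = x^2.
G =
  [2, 0, 2/3]
  [0, 2/3, 0]
  [2/3, 0, 2/5],
b = (-34/15, 32/15, -26/105).
Solving gives a_0 = -73/35, a_1 = 16/5, a_2 = 20/7, so
  g(x) = 20*x^2/7 + 16*x/5 - 73/35.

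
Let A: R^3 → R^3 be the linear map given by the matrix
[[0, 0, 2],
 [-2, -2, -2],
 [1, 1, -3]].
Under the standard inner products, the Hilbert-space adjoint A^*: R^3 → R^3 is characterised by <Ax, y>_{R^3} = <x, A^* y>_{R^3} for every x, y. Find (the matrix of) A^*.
A^* = A^T =
[[0, -2, 1],
 [0, -2, 1],
 [2, -2, -3]]

For real matrices with standard dot products, the defining identity <Ax, y> = <x, A^* y> gives (Ax)^T y = x^T (A^*) y, i.e. x^T A^T y = x^T (A^*) y. Since this holds for all x, y, we must have A^* = A^T. Therefore
A^* =
[[0, -2, 1],
 [0, -2, 1],
 [2, -2, -3]].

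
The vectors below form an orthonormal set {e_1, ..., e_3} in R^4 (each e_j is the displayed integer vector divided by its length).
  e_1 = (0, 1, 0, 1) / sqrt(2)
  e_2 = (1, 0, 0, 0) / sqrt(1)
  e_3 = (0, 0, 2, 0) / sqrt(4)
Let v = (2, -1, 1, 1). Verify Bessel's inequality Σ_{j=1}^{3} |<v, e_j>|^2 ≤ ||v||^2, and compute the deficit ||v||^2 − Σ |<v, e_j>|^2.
Σ |<v, e_j>|^2 = 5; ||v||^2 = 7; deficit = 2

Write each e_j = u_j / sqrt(<u_j, u_j>) where u_j is the displayed integer vector. Then <v, e_j> = <v, u_j> / sqrt(<u_j, u_j>), so |<v, e_j>|^2 = <v, u_j>^2 / <u_j, u_j>.
Coefficients: <v, e_1> = 0/sqrt(2), <v, e_2> = 2/sqrt(1), <v, e_3> = 2/sqrt(4).
Square and sum: Σ |<v, e_j>|^2 = 5.
Compute ||v||^2 = v·v = 7.
Deficit = 7 − 5 = 2 ≥ 0, confirming Bessel's inequality. (The deficit equals ||v − Σ <v,e_j> e_j||^2, the squared distance from v to span{e_j}.)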